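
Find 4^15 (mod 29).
Using repeated squaring. 15 = 8 + 4 + 2 + 1 (binary 1111). Repeated squaring mod 29: 4^1 ≡ 4; 4^2 ≡ 4² = 16 ≡ 16; 4^4 ≡ 16² = 256 ≡ 24; 4^8 ≡ 24² = 576 ≡ 25. Multiply: 4^15 = 4^8 × 4^4 × 4^2 × 4^1 ≡ 25 × 24 × 16 × 4 (mod 29): 25 × 24 = 600 ≡ 20; 20 × 16 = 320 ≡ 1; 1 × 4 = 4 ≡ 4. So 4^15 ≡ 4 (mod 29).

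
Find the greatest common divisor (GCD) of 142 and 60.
2

Using the Euclidean algorithm:
142 = 2 × 60 + 22
60 = 2 × 22 + 16
22 = 1 × 16 + 6
16 = 2 × 6 + 4
6 = 1 × 4 + 2
4 = 2 × 2 + 0

GCD(142, 60) = 2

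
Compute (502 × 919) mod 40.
18

(502 × 919) = 461338
461338 mod 40 = 18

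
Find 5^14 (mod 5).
Using repeated squaring. 5 ≡ 0 (mod 5). 14 = 8 + 4 + 2 (binary 1110). Repeated squaring mod 5: 0^1 ≡ 0; 0^2 ≡ 0² = 0 ≡ 0; 0^4 ≡ 0² = 0 ≡ 0; 0^8 ≡ 0² = 0 ≡ 0. Multiply: 5^14 ≡ 0^8 × 0^4 × 0^2 ≡ 0 × 0 × 0 (mod 5): 0 × 0 = 0 ≡ 0; 0 × 0 = 0 ≡ 0. So 5^14 ≡ 0 (mod 5).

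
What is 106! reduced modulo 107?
By Wilson's theorem, (106)! ≡ -1 ≡ 106 (mod 107)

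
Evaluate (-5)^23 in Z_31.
Using repeated squaring. (-5) ≡ 26 (mod 31). 23 = 16 + 4 + 2 + 1 (binary 10111). Repeated squaring mod 31: 26^1 ≡ 26; 26^2 ≡ 26² = 676 ≡ 25; 26^4 ≡ 25² = 625 ≡ 5; 26^8 ≡ 5² = 25 ≡ 25; 26^16 ≡ 25² = 625 ≡ 5. Multiply: (-5)^23 ≡ 26^16 × 26^4 × 26^2 × 26^1 ≡ 5 × 5 × 25 × 26 (mod 31): 5 × 5 = 25 ≡ 25; 25 × 25 = 625 ≡ 5; 5 × 26 = 130 ≡ 6. So (-5)^23 ≡ 6 (mod 31).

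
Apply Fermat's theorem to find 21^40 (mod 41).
By Fermat's Little Theorem, 21^{40} ≡ 1 (mod 41) since 41 is prime and gcd(21, 41) = 1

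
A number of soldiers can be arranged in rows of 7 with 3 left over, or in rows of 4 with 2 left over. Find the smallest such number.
M = 7 × 4 = 28. M₁ = 4, y₁ ≡ 2 (mod 7). M₂ = 7, y₂ ≡ 3 (mod 4). m = 3×4×2 + 2×7×3 ≡ 10 (mod 28). The smallest positive such number is 10.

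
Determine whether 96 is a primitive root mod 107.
p - 1 = 106 has prime divisors 2, 53. Check 96^(106/q) mod 107 for each: 96^(106/2) = 96^53 ≡ 106, 96^(106/53) = 96^2 ≡ 14 (mod 107). None of these is 1, so 96 has order 106 = φ(107), so it is a primitive root mod 107.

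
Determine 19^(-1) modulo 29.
19^(-1) ≡ 26 (mod 29). Verification: 19 × 26 = 494 ≡ 1 (mod 29)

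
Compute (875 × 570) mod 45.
15

(875 × 570) = 498750
498750 mod 45 = 15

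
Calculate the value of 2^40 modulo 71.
Using repeated squaring. 40 = 32 + 8 (binary 101000). Repeated squaring mod 71: 2^1 ≡ 2; 2^2 ≡ 2² = 4 ≡ 4; 2^4 ≡ 4² = 16 ≡ 16; 2^8 ≡ 16² = 256 ≡ 43; 2^16 ≡ 43² = 1849 ≡ 3; 2^32 ≡ 3² = 9 ≡ 9. Multiply: 2^40 = 2^32 × 2^8 ≡ 9 × 43 (mod 71): 9 × 43 = 387 ≡ 32. So 2^40 ≡ 32 (mod 71).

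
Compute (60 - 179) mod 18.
7

(60 - 179) = -119
-119 mod 18 = 7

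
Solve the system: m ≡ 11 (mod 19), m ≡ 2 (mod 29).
M = 19 × 29 = 551. M₁ = 29, y₁ ≡ 2 (mod 19). M₂ = 19, y₂ ≡ 26 (mod 29). m = 11×29×2 + 2×19×26 ≡ 524 (mod 551)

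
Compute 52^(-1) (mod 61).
52^(-1) ≡ 27 (mod 61). Verification: 52 × 27 = 1404 ≡ 1 (mod 61)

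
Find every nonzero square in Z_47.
QRs mod 47: {1, 2, 3, 4, 6, 7, 8, 9, 12, 14, 16, 17, 18, 21, 24, 25, 27, 28, 32, 34, 36, 37, 42}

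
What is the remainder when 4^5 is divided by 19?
5 = 4 + 1 (binary 101). Repeated squaring mod 19: 4^1 ≡ 4; 4^2 ≡ 4² = 16 ≡ 16; 4^4 ≡ 16² = 256 ≡ 9. Multiply: 4^5 = 4^4 × 4^1 ≡ 9 × 4 (mod 19): 9 × 4 = 36 ≡ 17. So 4^5 ≡ 17 (mod 19).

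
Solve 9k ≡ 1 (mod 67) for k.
9^(-1) ≡ 15 (mod 67). Verification: 9 × 15 = 135 ≡ 1 (mod 67)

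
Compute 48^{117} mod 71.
20

Using successive squaring:
Binary expansion of 117: 1110101
Powers of 48 mod 71 (each is the square of the previous):
  48^1 ≡ 48 (mod 71)
  48^2 ≡ 48² = 2304 ≡ 32 (mod 71)
  48^4 ≡ 32² = 1024 ≡ 30 (mod 71)
  48^8 ≡ 30² = 900 ≡ 48 (mod 71)
  48^16 ≡ 48² = 2304 ≡ 32 (mod 71)
  48^32 ≡ 32² = 1024 ≡ 30 (mod 71)
  48^64 ≡ 30² = 900 ≡ 48 (mod 71)
117 = 64 + 32 + 16 + 4 + 1, so 48^117 = 48^64 × 48^32 × 48^16 × 48^4 × 48^1 ≡ 48 × 30 × 32 × 30 × 48 (mod 71)
Multiplying step by step:
  48 × 30 = 1440 ≡ 20 (mod 71)
  20 × 32 = 640 ≡ 1 (mod 71)
  1 × 30 = 30 ≡ 30 (mod 71)
  30 × 48 = 1440 ≡ 20 (mod 71)
Result: 48^117 ≡ 20 (mod 71)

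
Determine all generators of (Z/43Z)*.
Primitive roots mod 43: {3, 5, 12, 18, 19, 20, 26, 28, 29, 30, 33, 34}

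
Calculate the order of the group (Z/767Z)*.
696

Prime factorization: 767 = 13 × 59
Using the formula φ(n) = n × Π(1 - 1/p) for each prime factor p:
φ(767) = 767 × (1 - 1/13) × (1 - 1/59)
φ(767) = 696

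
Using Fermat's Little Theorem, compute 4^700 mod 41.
By Fermat: 4^{40} ≡ 1 (mod 41). 700 ≡ 20 (mod 40). So 4^{700} ≡ 4^{20} ≡ 1 (mod 41)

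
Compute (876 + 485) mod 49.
38

(876 + 485) = 1361
1361 mod 49 = 38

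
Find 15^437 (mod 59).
Using Fermat: 15^{58} ≡ 1 (mod 59). 437 ≡ 31 (mod 58). So 15^{437} ≡ 15^{31} ≡ 48 (mod 59)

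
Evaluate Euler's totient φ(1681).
1640

Prime factorization: 1681 = 41^2
Using the formula φ(n) = n × Π(1 - 1/p) for each prime factor p:
φ(1681) = 1681 × (1 - 1/41)
φ(1681) = 1640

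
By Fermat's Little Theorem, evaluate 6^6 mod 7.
By Fermat's Little Theorem, 6^{6} ≡ 1 (mod 7) since 7 is prime and gcd(6, 7) = 1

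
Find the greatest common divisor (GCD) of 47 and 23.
1

Using the Euclidean algorithm:
47 = 2 × 23 + 1
23 = 23 × 1 + 0

GCD(47, 23) = 1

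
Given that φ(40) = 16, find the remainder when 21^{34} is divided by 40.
By Euler: 21^{16} ≡ 1 (mod 40) since gcd(21, 40) = 1. 34 = 2×16 + 2. So 21^{34} ≡ 21^{2} ≡ 1 (mod 40)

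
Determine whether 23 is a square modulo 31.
By Euler's criterion: 23^{15} ≡ 30 (mod 31). Since this equals -1 (≡ 30), 23 is not a QR.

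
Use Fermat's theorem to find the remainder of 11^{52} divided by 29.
7

By Fermat's Little Theorem, a^(p-1) ≡ 1 (mod p) for prime p and gcd(a, p) = 1
Here p = 29, so 11^28 ≡ 1 (mod 29)
We can reduce the exponent: 52 mod 28 = 24
So 11^52 ≡ 11^24 (mod 29)
Computing: 11^24 mod 29 = 7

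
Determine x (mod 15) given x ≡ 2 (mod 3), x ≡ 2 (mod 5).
2

Using the Chinese Remainder Theorem:
M = product of moduli = 15
For equation 1: M_1 = 5, 5 ≡ 2 (mod 3), inverse of 5 mod 3 is 2 (check: 2 × 2 = 4 ≡ 1 (mod 3))
For equation 2: M_2 = 3, 3 ≡ 3 (mod 5), inverse of 3 mod 5 is 2 (check: 3 × 2 = 6 ≡ 1 (mod 5))
Combine: x ≡ Σ r_i×M_i×(M_i⁻¹ mod m_i) = 2×5×2 + 2×3×2 = 20 + 12 = 32
32 mod 15 = 2
x ≡ 2 (mod 15)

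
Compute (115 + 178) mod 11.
7

(115 + 178) = 293
293 mod 11 = 7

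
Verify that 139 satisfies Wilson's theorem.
(138)! mod 139 = 138. Since this equals -1 (mod 139), Wilson confirms 139 is prime.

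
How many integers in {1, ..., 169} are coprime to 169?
156

Prime factorization: 169 = 13^2
Using the formula φ(n) = n × Π(1 - 1/p) for each prime factor p:
φ(169) = 169 × (1 - 1/13)
φ(169) = 156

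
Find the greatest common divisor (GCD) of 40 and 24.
8

Using the Euclidean algorithm:
40 = 1 × 24 + 16
24 = 1 × 16 + 8
16 = 2 × 8 + 0

GCD(40, 24) = 8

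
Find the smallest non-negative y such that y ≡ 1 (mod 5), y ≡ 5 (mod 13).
31

Using the Chinese Remainder Theorem:
M = product of moduli = 65
For equation 1: M_1 = 13, 13 ≡ 3 (mod 5), inverse of 13 mod 5 is 2 (check: 3 × 2 = 6 ≡ 1 (mod 5))
For equation 2: M_2 = 5, 5 ≡ 5 (mod 13), inverse of 5 mod 13 is 8 (check: 5 × 8 = 40 ≡ 1 (mod 13))
Combine: y ≡ Σ r_i×M_i×(M_i⁻¹ mod m_i) = 1×13×2 + 5×5×8 = 26 + 200 = 226
226 mod 65 = 31
y ≡ 31 (mod 65)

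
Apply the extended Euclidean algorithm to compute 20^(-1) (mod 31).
Extended GCD: 20(14) + 31(-9) = 1. So 20^(-1) ≡ 14 ≡ 14 (mod 31). Verify: 20 × 14 = 280 ≡ 1 (mod 31)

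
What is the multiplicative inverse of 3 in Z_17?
6

Using Extended Euclidean Algorithm:
gcd(3, 17) = 1
Bezout coefficients: 3 × 6 + 17 × -1 = 1
So 3 × 6 ≡ 1 (mod 17)
The inverse is 6 mod 17 = 6
Verification: 3 × 6 = 18 = 1 × 17 + 1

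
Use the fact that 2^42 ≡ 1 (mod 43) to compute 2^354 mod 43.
By Fermat: 2^{42} ≡ 1 (mod 43). 354 ≡ 18 (mod 42). So 2^{354} ≡ 2^{18} ≡ 16 (mod 43)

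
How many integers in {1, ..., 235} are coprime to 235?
184

Prime factorization: 235 = 5 × 47
Using the formula φ(n) = n × Π(1 - 1/p) for each prime factor p:
φ(235) = 235 × (1 - 1/5) × (1 - 1/47)
φ(235) = 184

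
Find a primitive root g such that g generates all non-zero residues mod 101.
p - 1 = 100 has prime divisors 2, 5. h is a primitive root mod 101 iff h^(100/q) ≢ 1 (mod 101) for each such q.
h = 2: 2^50 ≡ 100, 2^20 ≡ 95 (mod 101); none is 1, so 2 has order 100 and is a primitive root.
The smallest primitive root mod 101 is g = 2.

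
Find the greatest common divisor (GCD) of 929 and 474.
1

Using the Euclidean algorithm:
929 = 1 × 474 + 455
474 = 1 × 455 + 19
455 = 23 × 19 + 18
19 = 1 × 18 + 1
18 = 18 × 1 + 0

GCD(929, 474) = 1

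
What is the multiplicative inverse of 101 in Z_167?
101^(-1) ≡ 43 (mod 167). Verification: 101 × 43 = 4343 ≡ 1 (mod 167)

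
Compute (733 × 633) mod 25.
14

(733 × 633) = 463989
463989 mod 25 = 14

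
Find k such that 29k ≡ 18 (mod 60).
42

Since gcd(29, 60) = 1 divides 18, a solution exists.
Multiply both sides by the inverse of 29 mod 60:
  29^(-1) mod 60 = 29
  x ≡ 29 × 18 ≡ 522 ≡ 42 (mod 60)
Verification: 29 × 42 = 1218 = 20 × 60 + 18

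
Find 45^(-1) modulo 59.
21

Using Extended Euclidean Algorithm:
gcd(45, 59) = 1
Bezout coefficients: 45 × 21 + 59 × -16 = 1
So 45 × 21 ≡ 1 (mod 59)
The inverse is 21 mod 59 = 21
Verification: 45 × 21 = 945 = 16 × 59 + 1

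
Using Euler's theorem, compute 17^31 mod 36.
By Euler: 17^{12} ≡ 1 (mod 36) since gcd(17, 36) = 1. 31 = 2×12 + 7. So 17^{31} ≡ 17^{7} ≡ 17 (mod 36)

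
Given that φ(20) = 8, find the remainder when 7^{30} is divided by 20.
By Euler: 7^{8} ≡ 1 (mod 20) since gcd(7, 20) = 1. 30 = 3×8 + 6. So 7^{30} ≡ 7^{6} ≡ 9 (mod 20)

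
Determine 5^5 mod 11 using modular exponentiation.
5 = 4 + 1 (binary 101). Repeated squaring mod 11: 5^1 ≡ 5; 5^2 ≡ 5² = 25 ≡ 3; 5^4 ≡ 3² = 9 ≡ 9. Multiply: 5^5 = 5^4 × 5^1 ≡ 9 × 5 (mod 11): 9 × 5 = 45 ≡ 1. So 5^5 ≡ 1 (mod 11).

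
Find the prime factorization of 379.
379

Divide by primes starting from smallest:
379 ÷ 379 = 1

379 = 379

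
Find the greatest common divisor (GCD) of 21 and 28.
7

Using the Euclidean algorithm:
21 = 0 × 28 + 21
28 = 1 × 21 + 7
21 = 3 × 7 + 0

GCD(21, 28) = 7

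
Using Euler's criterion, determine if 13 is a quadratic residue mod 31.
By Euler's criterion: 13^{15} ≡ 30 (mod 31). Since this equals -1 (≡ 30), 13 is not a QR.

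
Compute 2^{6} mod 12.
4

Using successive squaring:
Binary expansion of 6: 110
Powers of 2 mod 12 (each is the square of the previous):
  2^1 ≡ 2 (mod 12)
  2^2 ≡ 2² = 4 ≡ 4 (mod 12)
  2^4 ≡ 4² = 16 ≡ 4 (mod 12)
6 = 4 + 2, so 2^6 = 2^4 × 2^2 ≡ 4 × 4 (mod 12)
Multiplying step by step:
  4 × 4 = 16 ≡ 4 (mod 12)
Result: 2^6 ≡ 4 (mod 12)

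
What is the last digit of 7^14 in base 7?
Using repeated squaring. 7 ≡ 0 (mod 7). 14 = 8 + 4 + 2 (binary 1110). Repeated squaring mod 7: 0^1 ≡ 0; 0^2 ≡ 0² = 0 ≡ 0; 0^4 ≡ 0² = 0 ≡ 0; 0^8 ≡ 0² = 0 ≡ 0. Multiply: 7^14 ≡ 0^8 × 0^4 × 0^2 ≡ 0 × 0 × 0 (mod 7): 0 × 0 = 0 ≡ 0; 0 × 0 = 0 ≡ 0. So 7^14 ≡ 0 (mod 7).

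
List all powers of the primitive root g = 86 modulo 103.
g^1, g^2, ..., g^{102} mod 103: {86, 83, 31, 91, 101, 34, 40, 41, 24, 4, 35, 23, 21, 55, 95, 33, 57, 61, 96, 16, 37, 92, 84, 14, 71, 29, 22, 38, 75, 64, 45, 59, 27, 56, 78, 13, 88, 49, 94, 50, 77, 30, 5, 18, 3, 52, 43, 93, 67, 97, 102, 17, 20, 72, 12, 2, 69, 63, 62, 79, 99, 68, 80, 82, 48, 8, 70, 46, 42, 7, 87, 66, 11, 19, 89, 32, 74, 81, 65, 28, 39, 58, 44, 76, 47, 25, 90, 15, 54, 9, 53, 26, 73, 98, 85, 100, 51, 60, 10, 36, 6, 1}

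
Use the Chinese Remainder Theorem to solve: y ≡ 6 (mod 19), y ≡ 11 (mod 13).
63

Using the Chinese Remainder Theorem:
M = product of moduli = 247
For equation 1: M_1 = 13, 13 ≡ 13 (mod 19), inverse of 13 mod 19 is 3 (check: 13 × 3 = 39 ≡ 1 (mod 19))
For equation 2: M_2 = 19, 19 ≡ 6 (mod 13), inverse of 19 mod 13 is 11 (check: 6 × 11 = 66 ≡ 1 (mod 13))
Combine: y ≡ Σ r_i×M_i×(M_i⁻¹ mod m_i) = 6×13×3 + 11×19×11 = 234 + 2299 = 2533
2533 mod 247 = 63
y ≡ 63 (mod 247)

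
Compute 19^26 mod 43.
Using repeated squaring. 26 = 16 + 8 + 2 (binary 11010). Repeated squaring mod 43: 19^1 ≡ 19; 19^2 ≡ 19² = 361 ≡ 17; 19^4 ≡ 17² = 289 ≡ 31; 19^8 ≡ 31² = 961 ≡ 15; 19^16 ≡ 15² = 225 ≡ 10. Multiply: 19^26 = 19^16 × 19^8 × 19^2 ≡ 10 × 15 × 17 (mod 43): 10 × 15 = 150 ≡ 21; 21 × 17 = 357 ≡ 13. So 19^26 ≡ 13 (mod 43).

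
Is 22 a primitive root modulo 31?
Yes

To verify, check if 22^(30/q) ≢ 1 (mod 31) for each prime divisor q of 30
Divisors of 30 = 30: [1, 2, 3, 5, 6, 10, 15, 30]
  22^(30/2) = 22^15 ≡ 30 (mod 31)
  22^(30/3) = 22^10 ≡ 5 (mod 31)
  22^(30/5) = 22^6 ≡ 8 (mod 31)
Conclusion: 22 is a primitive root modulo 31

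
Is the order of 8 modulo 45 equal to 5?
No, the actual order is 4, not 5.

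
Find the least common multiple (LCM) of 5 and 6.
30

First find GCD(5, 6) using the Euclidean algorithm:
5 = 0 × 6 + 5
6 = 1 × 5 + 1
5 = 5 × 1 + 0
GCD(5, 6) = 1

LCM formula: LCM(a, b) = (a × b) / GCD(a, b)
LCM(5, 6) = (5 × 6) / 1
LCM(5, 6) = 30 / 1
LCM(5, 6) = 30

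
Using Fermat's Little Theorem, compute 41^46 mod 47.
By Fermat's Little Theorem, 41^{46} ≡ 1 (mod 47) since 47 is prime and gcd(41, 47) = 1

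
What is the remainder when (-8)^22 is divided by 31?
Using repeated squaring. (-8) ≡ 23 (mod 31). 22 = 16 + 4 + 2 (binary 10110). Repeated squaring mod 31: 23^1 ≡ 23; 23^2 ≡ 23² = 529 ≡ 2; 23^4 ≡ 2² = 4 ≡ 4; 23^8 ≡ 4² = 16 ≡ 16; 23^16 ≡ 16² = 256 ≡ 8. Multiply: (-8)^22 ≡ 23^16 × 23^4 × 23^2 ≡ 8 × 4 × 2 (mod 31): 8 × 4 = 32 ≡ 1; 1 × 2 = 2 ≡ 2. So (-8)^22 ≡ 2 (mod 31).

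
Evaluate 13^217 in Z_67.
Using Fermat: 13^{66} ≡ 1 (mod 67). 217 ≡ 19 (mod 66). So 13^{217} ≡ 13^{19} ≡ 50 (mod 67)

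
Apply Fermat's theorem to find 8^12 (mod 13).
By Fermat's Little Theorem, 8^{12} ≡ 1 (mod 13) since 13 is prime and gcd(8, 13) = 1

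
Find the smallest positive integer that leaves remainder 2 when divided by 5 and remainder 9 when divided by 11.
M = 5 × 11 = 55. M₁ = 11, y₁ ≡ 1 (mod 5). M₂ = 5, y₂ ≡ 9 (mod 11). x = 2×11×1 + 9×5×9 ≡ 42 (mod 55). The smallest positive such number is 42.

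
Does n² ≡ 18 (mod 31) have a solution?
By Euler's criterion: 18^{15} ≡ 1 (mod 31). Since this equals 1, 18 is a QR.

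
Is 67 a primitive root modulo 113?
Yes

To verify, check if 67^(112/q) ≢ 1 (mod 113) for each prime divisor q of 112
Divisors of 112 = 112: [1, 2, 4, 7, 8, 14, 16, 28, 56, 112]
  67^(112/2) = 67^56 ≡ 112 (mod 113)
  67^(112/7) = 67^16 ≡ 106 (mod 113)
Conclusion: 67 is a primitive root modulo 113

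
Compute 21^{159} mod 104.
5

Using successive squaring:
Binary expansion of 159: 10011111
Powers of 21 mod 104 (each is the square of the previous):
  21^1 ≡ 21 (mod 104)
  21^2 ≡ 21² = 441 ≡ 25 (mod 104)
  21^4 ≡ 25² = 625 ≡ 1 (mod 104)
  21^8 ≡ 1² = 1 ≡ 1 (mod 104)
  21^16 ≡ 1² = 1 ≡ 1 (mod 104)
  21^32 ≡ 1² = 1 ≡ 1 (mod 104)
  21^64 ≡ 1² = 1 ≡ 1 (mod 104)
  21^128 ≡ 1² = 1 ≡ 1 (mod 104)
159 = 128 + 16 + 8 + 4 + 2 + 1, so 21^159 = 21^128 × 21^16 × 21^8 × 21^4 × 21^2 × 21^1 ≡ 1 × 1 × 1 × 1 × 25 × 21 (mod 104)
Multiplying step by step:
  1 × 1 = 1 ≡ 1 (mod 104)
  1 × 1 = 1 ≡ 1 (mod 104)
  1 × 1 = 1 ≡ 1 (mod 104)
  1 × 25 = 25 ≡ 25 (mod 104)
  25 × 21 = 525 ≡ 5 (mod 104)
Result: 21^159 ≡ 5 (mod 104)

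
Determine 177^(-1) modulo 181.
177^(-1) ≡ 45 (mod 181). Verification: 177 × 45 = 7965 ≡ 1 (mod 181)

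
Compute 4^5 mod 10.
5 = 4 + 1 (binary 101). Repeated squaring mod 10: 4^1 ≡ 4; 4^2 ≡ 4² = 16 ≡ 6; 4^4 ≡ 6² = 36 ≡ 6. Multiply: 4^5 = 4^4 × 4^1 ≡ 6 × 4 (mod 10): 6 × 4 = 24 ≡ 4. So 4^5 ≡ 4 (mod 10).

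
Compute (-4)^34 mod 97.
Using repeated squaring. (-4) ≡ 93 (mod 97). 34 = 32 + 2 (binary 100010). Repeated squaring mod 97: 93^1 ≡ 93; 93^2 ≡ 93² = 8649 ≡ 16; 93^4 ≡ 16² = 256 ≡ 62; 93^8 ≡ 62² = 3844 ≡ 61; 93^16 ≡ 61² = 3721 ≡ 35; 93^32 ≡ 35² = 1225 ≡ 61. Multiply: (-4)^34 ≡ 93^32 × 93^2 ≡ 61 × 16 (mod 97): 61 × 16 = 976 ≡ 6. So (-4)^34 ≡ 6 (mod 97).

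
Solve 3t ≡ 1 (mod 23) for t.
8

Using Extended Euclidean Algorithm:
gcd(3, 23) = 1
Bezout coefficients: 3 × 8 + 23 × -1 = 1
So 3 × 8 ≡ 1 (mod 23)
The inverse is 8 mod 23 = 8
Verification: 3 × 8 = 24 = 1 × 23 + 1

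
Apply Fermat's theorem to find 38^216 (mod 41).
By Fermat: 38^{40} ≡ 1 (mod 41). 216 = 5×40 + 16. So 38^{216} ≡ 38^{16} ≡ 1 (mod 41)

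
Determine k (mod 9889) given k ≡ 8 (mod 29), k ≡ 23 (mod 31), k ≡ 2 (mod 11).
5634

Using the Chinese Remainder Theorem:
M = product of moduli = 9889
For equation 1: M_1 = 341, 341 ≡ 22 (mod 29), inverse of 341 mod 29 is 4 (check: 22 × 4 = 88 ≡ 1 (mod 29))
For equation 2: M_2 = 319, 319 ≡ 9 (mod 31), inverse of 319 mod 31 is 7 (check: 9 × 7 = 63 ≡ 1 (mod 31))
For equation 3: M_3 = 899, 899 ≡ 8 (mod 11), inverse of 899 mod 11 is 7 (check: 8 × 7 = 56 ≡ 1 (mod 11))
Combine: k ≡ Σ r_i×M_i×(M_i⁻¹ mod m_i) = 8×341×4 + 23×319×7 + 2×899×7 = 10912 + 51359 + 12586 = 74857
74857 mod 9889 = 5634
k ≡ 5634 (mod 9889)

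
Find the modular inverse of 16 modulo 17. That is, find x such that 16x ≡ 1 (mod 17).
16

Using Extended Euclidean Algorithm:
gcd(16, 17) = 1
Bezout coefficients: 16 × -1 + 17 × 1 = 1
So 16 × -1 ≡ 1 (mod 17)
The inverse is -1 mod 17 = 16
Verification: 16 × 16 = 256 = 15 × 17 + 1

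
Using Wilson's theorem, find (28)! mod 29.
By Wilson's theorem, (28)! ≡ -1 ≡ 28 (mod 29)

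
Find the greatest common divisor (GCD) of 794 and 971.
1

Using the Euclidean algorithm:
794 = 0 × 971 + 794
971 = 1 × 794 + 177
794 = 4 × 177 + 86
177 = 2 × 86 + 5
86 = 17 × 5 + 1
5 = 5 × 1 + 0

GCD(794, 971) = 1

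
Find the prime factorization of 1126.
2 × 563

Divide by primes starting from smallest:
1126 ÷ 2 = 563
563 ÷ 563 = 1

1126 = 2 × 563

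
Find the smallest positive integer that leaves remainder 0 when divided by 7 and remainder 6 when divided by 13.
M = 7 × 13 = 91. M₁ = 13, y₁ ≡ 6 (mod 7). M₂ = 7, y₂ ≡ 2 (mod 13). y = 0×13×6 + 6×7×2 ≡ 84 (mod 91). The smallest positive such number is 84.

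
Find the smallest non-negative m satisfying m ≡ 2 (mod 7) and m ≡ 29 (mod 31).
M = 7 × 31 = 217. M₁ = 31, y₁ ≡ 5 (mod 7). M₂ = 7, y₂ ≡ 9 (mod 31). m = 2×31×5 + 29×7×9 ≡ 184 (mod 217)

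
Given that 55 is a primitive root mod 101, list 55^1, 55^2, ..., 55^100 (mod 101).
g^1, g^2, ..., g^{100} mod 101: {55, 96, 28, 25, 62, 77, 94, 19, 35, 6, 27, 71, 67, 49, 69, 58, 59, 13, 8, 36, 61, 22, 99, 92, 10, 45, 51, 78, 48, 14, 63, 31, 89, 47, 60, 68, 3, 64, 86, 84, 75, 85, 29, 80, 57, 4, 18, 81, 11, 100, 46, 5, 73, 76, 39, 24, 7, 82, 66, 95, 74, 30, 34, 52, 32, 43, 42, 88, 93, 65, 40, 79, 2, 9, 91, 56, 50, 23, 53, 87, 38, 70, 12, 54, 41, 33, 98, 37, 15, 17, 26, 16, 72, 21, 44, 97, 83, 20, 90, 1}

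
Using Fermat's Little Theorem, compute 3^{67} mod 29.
15

By Fermat's Little Theorem, a^(p-1) ≡ 1 (mod p) for prime p and gcd(a, p) = 1
Here p = 29, so 3^28 ≡ 1 (mod 29)
We can reduce the exponent: 67 mod 28 = 11
So 3^67 ≡ 3^11 (mod 29)
Computing: 3^11 mod 29 = 15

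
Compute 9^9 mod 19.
9 = 8 + 1 (binary 1001). Repeated squaring mod 19: 9^1 ≡ 9; 9^2 ≡ 9² = 81 ≡ 5; 9^4 ≡ 5² = 25 ≡ 6; 9^8 ≡ 6² = 36 ≡ 17. Multiply: 9^9 = 9^8 × 9^1 ≡ 17 × 9 (mod 19): 17 × 9 = 153 ≡ 1. So 9^9 ≡ 1 (mod 19).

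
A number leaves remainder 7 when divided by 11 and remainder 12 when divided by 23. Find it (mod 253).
M = 11 × 23 = 253. M₁ = 23, y₁ ≡ 1 (mod 11). M₂ = 11, y₂ ≡ 21 (mod 23). m = 7×23×1 + 12×11×21 ≡ 150 (mod 253)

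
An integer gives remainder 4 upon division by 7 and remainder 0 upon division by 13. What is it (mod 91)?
M = 7 × 13 = 91. M₁ = 13, y₁ ≡ 6 (mod 7). M₂ = 7, y₂ ≡ 2 (mod 13). m = 4×13×6 + 0×7×2 ≡ 39 (mod 91). The smallest positive such number is 39.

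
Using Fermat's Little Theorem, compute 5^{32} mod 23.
9

By Fermat's Little Theorem, a^(p-1) ≡ 1 (mod p) for prime p and gcd(a, p) = 1
Here p = 23, so 5^22 ≡ 1 (mod 23)
We can reduce the exponent: 32 mod 22 = 10
So 5^32 ≡ 5^10 (mod 23)
Computing: 5^10 mod 23 = 9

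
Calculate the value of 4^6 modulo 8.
6 = 4 + 2 (binary 110). Repeated squaring mod 8: 4^1 ≡ 4; 4^2 ≡ 4² = 16 ≡ 0; 4^4 ≡ 0² = 0 ≡ 0. Multiply: 4^6 = 4^4 × 4^2 ≡ 0 × 0 (mod 8): 0 × 0 = 0 ≡ 0. So 4^6 ≡ 0 (mod 8).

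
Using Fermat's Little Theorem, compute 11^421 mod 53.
By Fermat: 11^{52} ≡ 1 (mod 53). 421 ≡ 5 (mod 52). So 11^{421} ≡ 11^{5} ≡ 37 (mod 53)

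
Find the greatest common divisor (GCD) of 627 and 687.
3

Using the Euclidean algorithm:
627 = 0 × 687 + 627
687 = 1 × 627 + 60
627 = 10 × 60 + 27
60 = 2 × 27 + 6
27 = 4 × 6 + 3
6 = 2 × 3 + 0

GCD(627, 687) = 3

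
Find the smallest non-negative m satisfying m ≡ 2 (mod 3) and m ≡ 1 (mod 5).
M = 3 × 5 = 15. M₁ = 5, y₁ ≡ 2 (mod 3). M₂ = 3, y₂ ≡ 2 (mod 5). m = 2×5×2 + 1×3×2 ≡ 11 (mod 15)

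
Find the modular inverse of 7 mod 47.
7^(-1) ≡ 27 (mod 47). Verification: 7 × 27 = 189 ≡ 1 (mod 47)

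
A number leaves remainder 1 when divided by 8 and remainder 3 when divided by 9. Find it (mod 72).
M = 8 × 9 = 72. M₁ = 9, y₁ ≡ 1 (mod 8). M₂ = 8, y₂ ≡ 8 (mod 9). k = 1×9×1 + 3×8×8 ≡ 57 (mod 72)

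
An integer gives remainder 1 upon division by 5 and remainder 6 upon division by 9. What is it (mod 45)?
M = 5 × 9 = 45. M₁ = 9, y₁ ≡ 4 (mod 5). M₂ = 5, y₂ ≡ 2 (mod 9). m = 1×9×4 + 6×5×2 ≡ 6 (mod 45). The smallest positive such number is 6.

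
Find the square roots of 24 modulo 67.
The square roots of 24 mod 67 are 15 and 52. Verify: 15² = 225 ≡ 24 (mod 67)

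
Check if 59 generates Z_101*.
p - 1 = 100 has prime divisors 2, 5. Check 59^(100/q) mod 101 for each: 59^(100/2) = 59^50 ≡ 100, 59^(100/5) = 59^20 ≡ 84 (mod 101). None of these is 1, so 59 has order 100 = φ(101), so it is a primitive root mod 101.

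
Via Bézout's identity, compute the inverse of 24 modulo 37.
Extended GCD: 24(17) + 37(-11) = 1. So 24^(-1) ≡ 17 ≡ 17 (mod 37). Verify: 24 × 17 = 408 ≡ 1 (mod 37)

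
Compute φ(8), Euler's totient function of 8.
4

Prime factorization: 8 = 2^3
Using the formula φ(n) = n × Π(1 - 1/p) for each prime factor p:
φ(8) = 8 × (1 - 1/2)
φ(8) = 4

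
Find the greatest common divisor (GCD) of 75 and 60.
15

Using the Euclidean algorithm:
75 = 1 × 60 + 15
60 = 4 × 15 + 0

GCD(75, 60) = 15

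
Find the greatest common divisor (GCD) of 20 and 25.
5

Using the Euclidean algorithm:
20 = 0 × 25 + 20
25 = 1 × 20 + 5
20 = 4 × 5 + 0

GCD(20, 25) = 5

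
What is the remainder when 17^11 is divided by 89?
Using repeated squaring. 11 = 8 + 2 + 1 (binary 1011). Repeated squaring mod 89: 17^1 ≡ 17; 17^2 ≡ 17² = 289 ≡ 22; 17^4 ≡ 22² = 484 ≡ 39; 17^8 ≡ 39² = 1521 ≡ 8. Multiply: 17^11 = 17^8 × 17^2 × 17^1 ≡ 8 × 22 × 17 (mod 89): 8 × 22 = 176 ≡ 87; 87 × 17 = 1479 ≡ 55. So 17^11 ≡ 55 (mod 89).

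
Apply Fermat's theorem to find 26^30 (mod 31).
By Fermat's Little Theorem, 26^{30} ≡ 1 (mod 31) since 31 is prime and gcd(26, 31) = 1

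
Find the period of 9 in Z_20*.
Powers of 9 mod 20: 9^1≡9, 9^2≡1. Order = 2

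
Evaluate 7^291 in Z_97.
Using Fermat: 7^{96} ≡ 1 (mod 97). 291 ≡ 3 (mod 96). So 7^{291} ≡ 7^{3} ≡ 52 (mod 97)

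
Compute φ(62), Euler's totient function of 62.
30

Prime factorization: 62 = 2 × 31
Using the formula φ(n) = n × Π(1 - 1/p) for each prime factor p:
φ(62) = 62 × (1 - 1/2) × (1 - 1/31)
φ(62) = 30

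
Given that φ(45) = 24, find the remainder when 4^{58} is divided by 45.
By Euler: 4^{24} ≡ 1 (mod 45) since gcd(4, 45) = 1. 58 = 2×24 + 10. So 4^{58} ≡ 4^{10} ≡ 31 (mod 45)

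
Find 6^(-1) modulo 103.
86

Using Extended Euclidean Algorithm:
gcd(6, 103) = 1
Bezout coefficients: 6 × -17 + 103 × 1 = 1
So 6 × -17 ≡ 1 (mod 103)
The inverse is -17 mod 103 = 86
Verification: 6 × 86 = 516 = 5 × 103 + 1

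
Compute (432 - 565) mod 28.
7

(432 - 565) = -133
-133 mod 28 = 7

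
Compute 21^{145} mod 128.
85

Using successive squaring:
Binary expansion of 145: 10010001
Powers of 21 mod 128 (each is the square of the previous):
  21^1 ≡ 21 (mod 128)
  21^2 ≡ 21² = 441 ≡ 57 (mod 128)
  21^4 ≡ 57² = 3249 ≡ 49 (mod 128)
  21^8 ≡ 49² = 2401 ≡ 97 (mod 128)
  21^16 ≡ 97² = 9409 ≡ 65 (mod 128)
  21^32 ≡ 65² = 4225 ≡ 1 (mod 128)
  21^64 ≡ 1² = 1 ≡ 1 (mod 128)
  21^128 ≡ 1² = 1 ≡ 1 (mod 128)
145 = 128 + 16 + 1, so 21^145 = 21^128 × 21^16 × 21^1 ≡ 1 × 65 × 21 (mod 128)
Multiplying step by step:
  1 × 65 = 65 ≡ 65 (mod 128)
  65 × 21 = 1365 ≡ 85 (mod 128)
Result: 21^145 ≡ 85 (mod 128)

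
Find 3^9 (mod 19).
9 = 8 + 1 (binary 1001). Repeated squaring mod 19: 3^1 ≡ 3; 3^2 ≡ 3² = 9 ≡ 9; 3^4 ≡ 9² = 81 ≡ 5; 3^8 ≡ 5² = 25 ≡ 6. Multiply: 3^9 = 3^8 × 3^1 ≡ 6 × 3 (mod 19): 6 × 3 = 18 ≡ 18. So 3^9 ≡ 18 (mod 19).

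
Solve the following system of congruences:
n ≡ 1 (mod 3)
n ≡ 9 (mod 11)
31

Using the Chinese Remainder Theorem:
M = product of moduli = 33
For equation 1: M_1 = 11, 11 ≡ 2 (mod 3), inverse of 11 mod 3 is 2 (check: 2 × 2 = 4 ≡ 1 (mod 3))
For equation 2: M_2 = 3, 3 ≡ 3 (mod 11), inverse of 3 mod 11 is 4 (check: 3 × 4 = 12 ≡ 1 (mod 11))
Combine: n ≡ Σ r_i×M_i×(M_i⁻¹ mod m_i) = 1×11×2 + 9×3×4 = 22 + 108 = 130
130 mod 33 = 31
n ≡ 31 (mod 33)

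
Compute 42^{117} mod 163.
110

Using successive squaring:
Binary expansion of 117: 1110101
Powers of 42 mod 163 (each is the square of the previous):
  42^1 ≡ 42 (mod 163)
  42^2 ≡ 42² = 1764 ≡ 134 (mod 163)
  42^4 ≡ 134² = 17956 ≡ 26 (mod 163)
  42^8 ≡ 26² = 676 ≡ 24 (mod 163)
  42^16 ≡ 24² = 576 ≡ 87 (mod 163)
  42^32 ≡ 87² = 7569 ≡ 71 (mod 163)
  42^64 ≡ 71² = 5041 ≡ 151 (mod 163)
117 = 64 + 32 + 16 + 4 + 1, so 42^117 = 42^64 × 42^32 × 42^16 × 42^4 × 42^1 ≡ 151 × 71 × 87 × 26 × 42 (mod 163)
Multiplying step by step:
  151 × 71 = 10721 ≡ 126 (mod 163)
  126 × 87 = 10962 ≡ 41 (mod 163)
  41 × 26 = 1066 ≡ 88 (mod 163)
  88 × 42 = 3696 ≡ 110 (mod 163)
Result: 42^117 ≡ 110 (mod 163)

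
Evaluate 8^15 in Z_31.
Using repeated squaring. 15 = 8 + 4 + 2 + 1 (binary 1111). Repeated squaring mod 31: 8^1 ≡ 8; 8^2 ≡ 8² = 64 ≡ 2; 8^4 ≡ 2² = 4 ≡ 4; 8^8 ≡ 4² = 16 ≡ 16. Multiply: 8^15 = 8^8 × 8^4 × 8^2 × 8^1 ≡ 16 × 4 × 2 × 8 (mod 31): 16 × 4 = 64 ≡ 2; 2 × 2 = 4 ≡ 4; 4 × 8 = 32 ≡ 1. So 8^15 ≡ 1 (mod 31).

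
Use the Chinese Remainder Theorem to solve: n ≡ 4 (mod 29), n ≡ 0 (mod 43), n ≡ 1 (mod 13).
7138

Using the Chinese Remainder Theorem:
M = product of moduli = 16211
For equation 1: M_1 = 559, 559 ≡ 8 (mod 29), inverse of 559 mod 29 is 11 (check: 8 × 11 = 88 ≡ 1 (mod 29))
For equation 2: M_2 = 377, 377 ≡ 33 (mod 43), inverse of 377 mod 43 is 30 (check: 33 × 30 = 990 ≡ 1 (mod 43))
For equation 3: M_3 = 1247, 1247 ≡ 12 (mod 13), inverse of 1247 mod 13 is 12 (check: 12 × 12 = 144 ≡ 1 (mod 13))
Combine: n ≡ Σ r_i×M_i×(M_i⁻¹ mod m_i) = 4×559×11 + 0×377×30 + 1×1247×12 = 24596 + 0 + 14964 = 39560
39560 mod 16211 = 7138
n ≡ 7138 (mod 16211)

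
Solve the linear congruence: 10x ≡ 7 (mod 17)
16

Since gcd(10, 17) = 1 divides 7, a solution exists.
Multiply both sides by the inverse of 10 mod 17:
  10^(-1) mod 17 = 12
  x ≡ 12 × 7 ≡ 84 ≡ 16 (mod 17)
Verification: 10 × 16 = 160 = 9 × 17 + 7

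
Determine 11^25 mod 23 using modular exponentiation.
Using Fermat: 11^{22} ≡ 1 (mod 23). 25 ≡ 3 (mod 22). So 11^{25} ≡ 11^{3} ≡ 20 (mod 23)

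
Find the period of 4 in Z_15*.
Powers of 4 mod 15: 4^1≡4, 4^2≡1. Order = 2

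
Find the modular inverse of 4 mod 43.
4^(-1) ≡ 11 (mod 43). Verification: 4 × 11 = 44 ≡ 1 (mod 43)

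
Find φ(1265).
880

Prime factorization: 1265 = 5 × 11 × 23
Using the formula φ(n) = n × Π(1 - 1/p) for each prime factor p:
φ(1265) = 1265 × (1 - 1/5) × (1 - 1/11) × (1 - 1/23)
φ(1265) = 880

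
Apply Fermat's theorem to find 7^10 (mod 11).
By Fermat's Little Theorem, 7^{10} ≡ 1 (mod 11) since 11 is prime and gcd(7, 11) = 1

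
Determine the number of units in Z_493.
448

Prime factorization: 493 = 17 × 29
Using the formula φ(n) = n × Π(1 - 1/p) for each prime factor p:
φ(493) = 493 × (1 - 1/17) × (1 - 1/29)
φ(493) = 448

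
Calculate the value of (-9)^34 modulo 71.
Using repeated squaring. (-9) ≡ 62 (mod 71). 34 = 32 + 2 (binary 100010). Repeated squaring mod 71: 62^1 ≡ 62; 62^2 ≡ 62² = 3844 ≡ 10; 62^4 ≡ 10² = 100 ≡ 29; 62^8 ≡ 29² = 841 ≡ 60; 62^16 ≡ 60² = 3600 ≡ 50; 62^32 ≡ 50² = 2500 ≡ 15. Multiply: (-9)^34 ≡ 62^32 × 62^2 ≡ 15 × 10 (mod 71): 15 × 10 = 150 ≡ 8. So (-9)^34 ≡ 8 (mod 71).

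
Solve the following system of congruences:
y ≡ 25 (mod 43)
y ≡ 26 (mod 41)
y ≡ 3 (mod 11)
13269

Using the Chinese Remainder Theorem:
M = product of moduli = 19393
For equation 1: M_1 = 451, 451 ≡ 21 (mod 43), inverse of 451 mod 43 is 41 (check: 21 × 41 = 861 ≡ 1 (mod 43))
For equation 2: M_2 = 473, 473 ≡ 22 (mod 41), inverse of 473 mod 41 is 28 (check: 22 × 28 = 616 ≡ 1 (mod 41))
For equation 3: M_3 = 1763, 1763 ≡ 3 (mod 11), inverse of 1763 mod 11 is 4 (check: 3 × 4 = 12 ≡ 1 (mod 11))
Combine: y ≡ Σ r_i×M_i×(M_i⁻¹ mod m_i) = 25×451×41 + 26×473×28 + 3×1763×4 = 462275 + 344344 + 21156 = 827775
827775 mod 19393 = 13269
y ≡ 13269 (mod 19393)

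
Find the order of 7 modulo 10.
Powers of 7 mod 10: 7^1≡7, 7^2≡9, 7^3≡3, 7^4≡1. Order = 4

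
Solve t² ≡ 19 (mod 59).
The square roots of 19 mod 59 are 45 and 14. Verify: 45² = 2025 ≡ 19 (mod 59)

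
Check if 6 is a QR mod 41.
By Euler's criterion: 6^{20} ≡ 40 (mod 41). Since this equals -1 (≡ 40), 6 is not a QR.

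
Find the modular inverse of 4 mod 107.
4^(-1) ≡ 27 (mod 107). Verification: 4 × 27 = 108 ≡ 1 (mod 107)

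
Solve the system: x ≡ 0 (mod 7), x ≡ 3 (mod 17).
M = 7 × 17 = 119. M₁ = 17, y₁ ≡ 5 (mod 7). M₂ = 7, y₂ ≡ 5 (mod 17). x = 0×17×5 + 3×7×5 ≡ 105 (mod 119)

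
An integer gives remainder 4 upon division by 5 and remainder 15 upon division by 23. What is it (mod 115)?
M = 5 × 23 = 115. M₁ = 23, y₁ ≡ 2 (mod 5). M₂ = 5, y₂ ≡ 14 (mod 23). z = 4×23×2 + 15×5×14 ≡ 84 (mod 115). The smallest positive such number is 84.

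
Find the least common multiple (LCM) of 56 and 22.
616

First find GCD(56, 22) using the Euclidean algorithm:
56 = 2 × 22 + 12
22 = 1 × 12 + 10
12 = 1 × 10 + 2
10 = 5 × 2 + 0
GCD(56, 22) = 2

LCM formula: LCM(a, b) = (a × b) / GCD(a, b)
LCM(56, 22) = (56 × 22) / 2
LCM(56, 22) = 1232 / 2
LCM(56, 22) = 616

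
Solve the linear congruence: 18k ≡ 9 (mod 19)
10

Since gcd(18, 19) = 1 divides 9, a solution exists.
Multiply both sides by the inverse of 18 mod 19:
  18^(-1) mod 19 = 18
  x ≡ 18 × 9 ≡ 162 ≡ 10 (mod 19)
Verification: 18 × 10 = 180 = 9 × 19 + 9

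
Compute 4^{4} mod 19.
9

Using successive squaring:
Binary expansion of 4: 100
Powers of 4 mod 19 (each is the square of the previous):
  4^1 ≡ 4 (mod 19)
  4^2 ≡ 4² = 16 ≡ 16 (mod 19)
  4^4 ≡ 16² = 256 ≡ 9 (mod 19)
4 is a power of 2, so 4^4 is the last square: ≡ 9 (mod 19)
Result: 4^4 ≡ 9 (mod 19)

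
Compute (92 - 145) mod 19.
4

(92 - 145) = -53
-53 mod 19 = 4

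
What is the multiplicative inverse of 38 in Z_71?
43

Using Extended Euclidean Algorithm:
gcd(38, 71) = 1
Bezout coefficients: 38 × -28 + 71 × 15 = 1
So 38 × -28 ≡ 1 (mod 71)
The inverse is -28 mod 71 = 43
Verification: 38 × 43 = 1634 = 23 × 71 + 1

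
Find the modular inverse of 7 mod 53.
7^(-1) ≡ 38 (mod 53). Verification: 7 × 38 = 266 ≡ 1 (mod 53)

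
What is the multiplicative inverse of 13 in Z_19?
3

Using Extended Euclidean Algorithm:
gcd(13, 19) = 1
Bezout coefficients: 13 × 3 + 19 × -2 = 1
So 13 × 3 ≡ 1 (mod 19)
The inverse is 3 mod 19 = 3
Verification: 13 × 3 = 39 = 2 × 19 + 1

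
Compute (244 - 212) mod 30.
2

(244 - 212) = 32
32 mod 30 = 2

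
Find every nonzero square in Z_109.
QRs mod 109: {1, 3, 4, 5, 7, 9, 12, 15, 16, 20, 21, 22, 25, 26, 27, 28, 29, 31, 34, 35, 36, 38, 43, 45, 46, 48, 49, 60, 61, 63, 64, 66, 71, 73, 74, 75, 78, 80, 81, 82, 83, 84, 87, 88, 89, 93, 94, 97, 100, 102, 104, 105, 106, 108}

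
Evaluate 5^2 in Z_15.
2 = 2 (binary 10). Repeated squaring mod 15: 5^1 ≡ 5; 5^2 ≡ 5² = 25 ≡ 10. So 5^2 ≡ 10 (mod 15).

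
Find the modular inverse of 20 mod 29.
20^(-1) ≡ 16 (mod 29). Verification: 20 × 16 = 320 ≡ 1 (mod 29)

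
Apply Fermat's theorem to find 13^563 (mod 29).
By Fermat: 13^{28} ≡ 1 (mod 29). 563 ≡ 3 (mod 28). So 13^{563} ≡ 13^{3} ≡ 22 (mod 29)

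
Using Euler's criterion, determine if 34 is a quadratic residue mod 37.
By Euler's criterion: 34^{18} ≡ 1 (mod 37). Since this equals 1, 34 is a QR.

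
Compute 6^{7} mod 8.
0

Using successive squaring:
Binary expansion of 7: 111
Powers of 6 mod 8 (each is the square of the previous):
  6^1 ≡ 6 (mod 8)
  6^2 ≡ 6² = 36 ≡ 4 (mod 8)
  6^4 ≡ 4² = 16 ≡ 0 (mod 8)
7 = 4 + 2 + 1, so 6^7 = 6^4 × 6^2 × 6^1 ≡ 0 × 4 × 6 (mod 8)
Multiplying step by step:
  0 × 4 = 0 ≡ 0 (mod 8)
  0 × 6 = 0 ≡ 0 (mod 8)
Result: 6^7 ≡ 0 (mod 8)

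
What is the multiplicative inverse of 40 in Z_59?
40^(-1) ≡ 31 (mod 59). Verification: 40 × 31 = 1240 ≡ 1 (mod 59)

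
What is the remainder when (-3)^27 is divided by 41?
Using repeated squaring. (-3) ≡ 38 (mod 41). 27 = 16 + 8 + 2 + 1 (binary 11011). Repeated squaring mod 41: 38^1 ≡ 38; 38^2 ≡ 38² = 1444 ≡ 9; 38^4 ≡ 9² = 81 ≡ 40; 38^8 ≡ 40² = 1600 ≡ 1; 38^16 ≡ 1² = 1 ≡ 1. Multiply: (-3)^27 ≡ 38^16 × 38^8 × 38^2 × 38^1 ≡ 1 × 1 × 9 × 38 (mod 41): 1 × 1 = 1 ≡ 1; 1 × 9 = 9 ≡ 9; 9 × 38 = 342 ≡ 14. So (-3)^27 ≡ 14 (mod 41).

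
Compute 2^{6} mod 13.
12

Using successive squaring:
Binary expansion of 6: 110
Powers of 2 mod 13 (each is the square of the previous):
  2^1 ≡ 2 (mod 13)
  2^2 ≡ 2² = 4 ≡ 4 (mod 13)
  2^4 ≡ 4² = 16 ≡ 3 (mod 13)
6 = 4 + 2, so 2^6 = 2^4 × 2^2 ≡ 3 × 4 (mod 13)
Multiplying step by step:
  3 × 4 = 12 ≡ 12 (mod 13)
Result: 2^6 ≡ 12 (mod 13)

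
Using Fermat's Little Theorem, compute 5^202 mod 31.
By Fermat: 5^{30} ≡ 1 (mod 31). 202 = 6×30 + 22. So 5^{202} ≡ 5^{22} ≡ 5 (mod 31)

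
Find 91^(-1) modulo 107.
20

Using Extended Euclidean Algorithm:
gcd(91, 107) = 1
Bezout coefficients: 91 × 20 + 107 × -17 = 1
So 91 × 20 ≡ 1 (mod 107)
The inverse is 20 mod 107 = 20
Verification: 91 × 20 = 1820 = 17 × 107 + 1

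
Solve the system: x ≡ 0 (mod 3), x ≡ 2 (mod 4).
M = 3 × 4 = 12. M₁ = 4, y₁ ≡ 1 (mod 3). M₂ = 3, y₂ ≡ 3 (mod 4). x = 0×4×1 + 2×3×3 ≡ 6 (mod 12)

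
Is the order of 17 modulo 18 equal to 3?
No, the actual order is 2, not 3.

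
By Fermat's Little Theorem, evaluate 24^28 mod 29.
By Fermat's Little Theorem, 24^{28} ≡ 1 (mod 29) since 29 is prime and gcd(24, 29) = 1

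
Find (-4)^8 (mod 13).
(-4) ≡ 9 (mod 13). 8 = 8 (binary 1000). Repeated squaring mod 13: 9^1 ≡ 9; 9^2 ≡ 9² = 81 ≡ 3; 9^4 ≡ 3² = 9 ≡ 9; 9^8 ≡ 9² = 81 ≡ 3. So (-4)^8 ≡ 3 (mod 13).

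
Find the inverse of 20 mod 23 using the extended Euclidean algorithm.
Extended GCD: 20(-8) + 23(7) = 1. So 20^(-1) ≡ 15 ≡ 15 (mod 23). Verify: 20 × 15 = 300 ≡ 1 (mod 23)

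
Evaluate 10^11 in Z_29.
Using repeated squaring. 11 = 8 + 2 + 1 (binary 1011). Repeated squaring mod 29: 10^1 ≡ 10; 10^2 ≡ 10² = 100 ≡ 13; 10^4 ≡ 13² = 169 ≡ 24; 10^8 ≡ 24² = 576 ≡ 25. Multiply: 10^11 = 10^8 × 10^2 × 10^1 ≡ 25 × 13 × 10 (mod 29): 25 × 13 = 325 ≡ 6; 6 × 10 = 60 ≡ 2. So 10^11 ≡ 2 (mod 29).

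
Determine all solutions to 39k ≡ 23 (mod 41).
9

Since gcd(39, 41) = 1 divides 23, a solution exists.
Multiply both sides by the inverse of 39 mod 41:
  39^(-1) mod 41 = 20
  x ≡ 20 × 23 ≡ 460 ≡ 9 (mod 41)
Verification: 39 × 9 = 351 = 8 × 41 + 23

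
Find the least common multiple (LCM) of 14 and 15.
210

First find GCD(14, 15) using the Euclidean algorithm:
14 = 0 × 15 + 14
15 = 1 × 14 + 1
14 = 14 × 1 + 0
GCD(14, 15) = 1

LCM formula: LCM(a, b) = (a × b) / GCD(a, b)
LCM(14, 15) = (14 × 15) / 1
LCM(14, 15) = 210 / 1
LCM(14, 15) = 210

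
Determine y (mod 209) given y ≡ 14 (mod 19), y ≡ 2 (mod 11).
90

Using the Chinese Remainder Theorem:
M = product of moduli = 209
For equation 1: M_1 = 11, 11 ≡ 11 (mod 19), inverse of 11 mod 19 is 7 (check: 11 × 7 = 77 ≡ 1 (mod 19))
For equation 2: M_2 = 19, 19 ≡ 8 (mod 11), inverse of 19 mod 11 is 7 (check: 8 × 7 = 56 ≡ 1 (mod 11))
Combine: y ≡ Σ r_i×M_i×(M_i⁻¹ mod m_i) = 14×11×7 + 2×19×7 = 1078 + 266 = 1344
1344 mod 209 = 90
y ≡ 90 (mod 209)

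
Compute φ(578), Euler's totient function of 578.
272

Prime factorization: 578 = 2 × 17^2
Using the formula φ(n) = n × Π(1 - 1/p) for each prime factor p:
φ(578) = 578 × (1 - 1/2) × (1 - 1/17)
φ(578) = 272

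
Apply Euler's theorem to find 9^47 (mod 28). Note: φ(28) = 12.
By Euler: 9^{12} ≡ 1 (mod 28) since gcd(9, 28) = 1. 47 = 3×12 + 11. So 9^{47} ≡ 9^{11} ≡ 25 (mod 28)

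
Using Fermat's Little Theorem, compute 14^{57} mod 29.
14

By Fermat's Little Theorem, a^(p-1) ≡ 1 (mod p) for prime p and gcd(a, p) = 1
Here p = 29, so 14^28 ≡ 1 (mod 29)
We can reduce the exponent: 57 mod 28 = 1
So 14^57 ≡ 14^1 (mod 29)
Computing: 14^1 mod 29 = 14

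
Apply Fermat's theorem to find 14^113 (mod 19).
By Fermat: 14^{18} ≡ 1 (mod 19). 113 = 6×18 + 5. So 14^{113} ≡ 14^{5} ≡ 10 (mod 19)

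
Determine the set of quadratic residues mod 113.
QRs mod 113: {1, 2, 4, 7, 8, 9, 11, 13, 14, 15, 16, 18, 22, 25, 26, 28, 30, 31, 32, 36, 41, 44, 49, 50, 51, 52, 53, 56, 57, 60, 61, 62, 63, 64, 69, 72, 77, 81, 82, 83, 85, 87, 88, 91, 95, 97, 98, 99, 100, 102, 104, 105, 106, 109, 111, 112}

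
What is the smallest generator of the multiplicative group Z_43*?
p - 1 = 42 has prime divisors 2, 3, 7. h is a primitive root mod 43 iff h^(42/q) ≢ 1 (mod 43) for each such q.
h = 2: 2^21 ≡ 42, 2^14 ≡ 1, 2^6 ≡ 21 (mod 43); 2^14 ≡ 1, so not a primitive root.
h = 3: 3^21 ≡ 42, 3^14 ≡ 36, 3^6 ≡ 41 (mod 43); none is 1, so 3 has order 42 and is a primitive root.
The smallest primitive root mod 43 is g = 3.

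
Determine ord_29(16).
Powers of 16 mod 29: 16^1≡16, 16^2≡24, 16^3≡7, 16^4≡25, 16^5≡23, 16^6≡20, 16^7≡1. Order = 7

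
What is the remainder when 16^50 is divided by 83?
Using repeated squaring. 50 = 32 + 16 + 2 (binary 110010). Repeated squaring mod 83: 16^1 ≡ 16; 16^2 ≡ 16² = 256 ≡ 7; 16^4 ≡ 7² = 49 ≡ 49; 16^8 ≡ 49² = 2401 ≡ 77; 16^16 ≡ 77² = 5929 ≡ 36; 16^32 ≡ 36² = 1296 ≡ 51. Multiply: 16^50 = 16^32 × 16^16 × 16^2 ≡ 51 × 36 × 7 (mod 83): 51 × 36 = 1836 ≡ 10; 10 × 7 = 70 ≡ 70. So 16^50 ≡ 70 (mod 83).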